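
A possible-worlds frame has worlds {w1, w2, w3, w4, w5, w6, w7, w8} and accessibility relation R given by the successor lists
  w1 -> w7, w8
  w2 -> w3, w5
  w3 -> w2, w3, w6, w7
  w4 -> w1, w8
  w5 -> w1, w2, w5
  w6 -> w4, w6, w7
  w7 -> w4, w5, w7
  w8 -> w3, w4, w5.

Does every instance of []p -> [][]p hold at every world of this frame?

The schema 4 characterises exactly the transitive frames.
Transitive: no — w1 R w7 and w7 R w4, but not w1 R w4.

No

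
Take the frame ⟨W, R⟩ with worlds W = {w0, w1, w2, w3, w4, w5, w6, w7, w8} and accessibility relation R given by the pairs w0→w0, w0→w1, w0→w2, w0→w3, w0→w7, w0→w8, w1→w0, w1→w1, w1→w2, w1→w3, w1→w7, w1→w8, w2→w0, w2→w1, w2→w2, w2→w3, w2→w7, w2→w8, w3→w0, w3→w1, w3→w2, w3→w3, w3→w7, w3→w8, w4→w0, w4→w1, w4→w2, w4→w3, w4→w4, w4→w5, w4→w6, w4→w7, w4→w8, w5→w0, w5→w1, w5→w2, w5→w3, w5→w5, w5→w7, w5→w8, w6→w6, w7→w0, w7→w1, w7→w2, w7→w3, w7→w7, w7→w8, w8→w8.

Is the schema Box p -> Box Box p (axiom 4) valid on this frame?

The schema 4 characterises exactly the transitive frames.
Transitive: yes — every two-step R-path is closed by a direct edge.

Yes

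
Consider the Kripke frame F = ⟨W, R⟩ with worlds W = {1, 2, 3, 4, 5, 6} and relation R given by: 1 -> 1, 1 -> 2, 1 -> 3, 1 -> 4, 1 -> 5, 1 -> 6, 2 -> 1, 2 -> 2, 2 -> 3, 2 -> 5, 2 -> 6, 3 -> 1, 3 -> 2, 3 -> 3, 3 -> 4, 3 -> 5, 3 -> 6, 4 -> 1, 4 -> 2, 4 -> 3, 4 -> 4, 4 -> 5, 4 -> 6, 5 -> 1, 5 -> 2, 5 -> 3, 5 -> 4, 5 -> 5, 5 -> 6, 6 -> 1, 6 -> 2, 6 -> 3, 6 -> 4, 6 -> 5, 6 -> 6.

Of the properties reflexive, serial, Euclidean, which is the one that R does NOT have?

Reflexive: yes — every world is R-related to itself.
Serial: yes — every world has a successor (e.g. 1 R 1).
Euclidean: no — 1 R 2 and 1 R 4, but not 2 R 4.
Only Euclidean fails.

Euclidean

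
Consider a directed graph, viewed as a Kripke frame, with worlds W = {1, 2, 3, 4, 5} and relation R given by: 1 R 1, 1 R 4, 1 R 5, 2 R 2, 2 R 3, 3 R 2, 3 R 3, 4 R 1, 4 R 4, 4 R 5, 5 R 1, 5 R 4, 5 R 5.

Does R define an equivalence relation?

Yes

Reflexive: yes — every world is R-related to itself.
Symmetric: yes — every pair in R has its reverse in R.
Transitive: yes — every two-step R-path is closed by a direct edge.
So R is an equivalence relation.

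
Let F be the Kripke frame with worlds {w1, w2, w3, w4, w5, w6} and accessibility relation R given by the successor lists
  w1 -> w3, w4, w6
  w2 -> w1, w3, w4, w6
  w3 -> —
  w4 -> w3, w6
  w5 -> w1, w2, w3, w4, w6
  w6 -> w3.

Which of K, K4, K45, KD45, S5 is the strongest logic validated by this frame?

Transitive (axiom 4): yes — every two-step R-path is closed by a direct edge.
Euclidean (axiom 5): no — w1 R w3 and w1 R w4, but not w3 R w4.
Serial (axiom D): no — w3 has no R-successor.
Reflexive (axiom T): no — w1 is not related to itself.
So F validates K, K4; K45 would additionally require R to be Euclidean. The strongest is K4.

K4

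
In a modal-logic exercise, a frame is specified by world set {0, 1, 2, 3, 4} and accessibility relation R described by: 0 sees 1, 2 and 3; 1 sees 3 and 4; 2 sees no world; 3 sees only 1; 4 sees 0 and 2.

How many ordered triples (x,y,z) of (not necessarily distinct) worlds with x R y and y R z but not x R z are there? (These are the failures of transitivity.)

Enumerating: (0,1,4), (1,3,1), (1,4,0), (1,4,2), (3,1,3), (3,1,4), (4,0,1), (4,0,3).

8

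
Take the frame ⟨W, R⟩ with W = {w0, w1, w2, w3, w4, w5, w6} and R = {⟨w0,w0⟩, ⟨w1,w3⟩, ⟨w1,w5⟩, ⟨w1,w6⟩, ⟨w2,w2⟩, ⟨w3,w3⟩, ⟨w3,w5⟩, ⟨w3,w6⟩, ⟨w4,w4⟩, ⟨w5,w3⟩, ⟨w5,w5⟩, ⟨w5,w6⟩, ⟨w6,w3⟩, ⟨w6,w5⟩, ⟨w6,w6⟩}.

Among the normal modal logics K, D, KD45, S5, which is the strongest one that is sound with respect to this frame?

KD45

Serial (axiom D): yes — every world has a successor (e.g. w0 R w0).
Euclidean (axiom 5): yes — any two successors of a common world are R-related.
Transitive (axiom 4): yes — every two-step R-path is closed by a direct edge.
Reflexive (axiom T): no — w1 is not related to itself.
So F validates K, D, KD45; S5 would additionally require R to be reflexive. The strongest is KD45.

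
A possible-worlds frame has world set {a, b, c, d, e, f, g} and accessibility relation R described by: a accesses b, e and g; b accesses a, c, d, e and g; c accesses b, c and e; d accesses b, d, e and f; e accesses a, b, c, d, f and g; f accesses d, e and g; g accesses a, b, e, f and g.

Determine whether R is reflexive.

Reflexive: no — a is not related to itself.

No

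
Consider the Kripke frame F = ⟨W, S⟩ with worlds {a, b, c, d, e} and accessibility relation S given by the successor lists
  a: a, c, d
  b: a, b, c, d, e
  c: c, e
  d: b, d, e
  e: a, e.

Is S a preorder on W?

Reflexive: yes — every world is S-related to itself.
Transitive: no — a S c and c S e, but not a S e.
So S is not a preorder.

No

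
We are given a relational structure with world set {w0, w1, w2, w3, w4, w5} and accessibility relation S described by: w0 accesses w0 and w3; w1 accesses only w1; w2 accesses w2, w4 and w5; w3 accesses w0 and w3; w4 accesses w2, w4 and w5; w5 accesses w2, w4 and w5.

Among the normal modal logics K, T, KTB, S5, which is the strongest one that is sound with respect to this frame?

S5

Reflexive (axiom T): yes — every world is S-related to itself.
Symmetric (axiom B): yes — every pair in S has its reverse in S.
Euclidean (axiom 5): yes — any two successors of a common world are S-related.
So F validates K, T, KTB, S5. The strongest is S5.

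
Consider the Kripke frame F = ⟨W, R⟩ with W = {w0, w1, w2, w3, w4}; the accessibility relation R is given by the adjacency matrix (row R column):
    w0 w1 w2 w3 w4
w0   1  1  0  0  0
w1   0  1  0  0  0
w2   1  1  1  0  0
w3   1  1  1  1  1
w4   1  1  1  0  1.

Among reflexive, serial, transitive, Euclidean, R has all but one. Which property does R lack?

Euclidean

Reflexive: yes — every world is R-related to itself.
Serial: yes — every world has a successor (e.g. w0 R w0).
Transitive: yes — every two-step R-path is closed by a direct edge.
Euclidean: no — w2 R w1 and w2 R w0, but not w1 R w0.
Only Euclidean fails.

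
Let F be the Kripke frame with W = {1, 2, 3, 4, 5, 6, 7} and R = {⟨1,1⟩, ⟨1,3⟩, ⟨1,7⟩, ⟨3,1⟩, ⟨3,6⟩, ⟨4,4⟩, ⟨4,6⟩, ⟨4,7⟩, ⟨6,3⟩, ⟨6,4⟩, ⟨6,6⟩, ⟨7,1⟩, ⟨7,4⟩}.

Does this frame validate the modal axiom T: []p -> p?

No

Axiom T corresponds to the accessibility relation being reflexive.
Reflexive: no — 2 is not related to itself.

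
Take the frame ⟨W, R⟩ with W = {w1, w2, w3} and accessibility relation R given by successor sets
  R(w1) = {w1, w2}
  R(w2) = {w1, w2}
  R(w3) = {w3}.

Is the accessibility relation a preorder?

Reflexive: yes — every world is R-related to itself.
Transitive: yes — every two-step R-path is closed by a direct edge.
So R is a preorder.

Yes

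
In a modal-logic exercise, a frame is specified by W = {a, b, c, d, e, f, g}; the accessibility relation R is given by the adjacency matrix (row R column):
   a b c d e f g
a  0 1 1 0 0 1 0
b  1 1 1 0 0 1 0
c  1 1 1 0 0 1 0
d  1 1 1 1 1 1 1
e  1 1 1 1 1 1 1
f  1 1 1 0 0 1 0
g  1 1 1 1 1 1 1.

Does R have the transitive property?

No

Transitive: no — a R b and b R a, but not a R a.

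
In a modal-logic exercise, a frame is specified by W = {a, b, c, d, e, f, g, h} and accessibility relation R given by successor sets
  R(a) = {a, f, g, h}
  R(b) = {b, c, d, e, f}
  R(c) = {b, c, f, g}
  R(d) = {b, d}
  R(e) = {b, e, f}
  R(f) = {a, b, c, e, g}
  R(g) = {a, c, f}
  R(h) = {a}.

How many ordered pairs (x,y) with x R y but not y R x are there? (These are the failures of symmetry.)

0

R is symmetric; there are no such tuples.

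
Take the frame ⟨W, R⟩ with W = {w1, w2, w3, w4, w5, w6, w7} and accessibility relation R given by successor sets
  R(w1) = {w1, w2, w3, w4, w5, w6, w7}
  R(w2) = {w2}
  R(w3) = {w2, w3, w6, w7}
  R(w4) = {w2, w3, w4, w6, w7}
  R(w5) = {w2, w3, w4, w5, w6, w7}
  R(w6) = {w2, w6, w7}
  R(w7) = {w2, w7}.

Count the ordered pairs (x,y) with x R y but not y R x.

21

Enumerating: (w1,w2), (w1,w3), (w1,w4), (w1,w5), (w1,w6), (w1,w7), (w3,w2), (w3,w6), (w3,w7), (w4,w2), (w4,w3), (w4,w6), … and 9 more.
Total: 21.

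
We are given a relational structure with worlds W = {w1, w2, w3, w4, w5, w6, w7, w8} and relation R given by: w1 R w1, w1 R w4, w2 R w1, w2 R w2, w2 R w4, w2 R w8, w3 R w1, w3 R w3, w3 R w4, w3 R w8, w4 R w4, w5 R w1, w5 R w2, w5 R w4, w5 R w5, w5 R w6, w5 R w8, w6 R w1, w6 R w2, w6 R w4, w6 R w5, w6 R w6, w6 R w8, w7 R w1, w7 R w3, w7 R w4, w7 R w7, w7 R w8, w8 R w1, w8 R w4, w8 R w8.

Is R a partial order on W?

No

Reflexive: yes — every world is R-related to itself.
Transitive: yes — every two-step R-path is closed by a direct edge.
Antisymmetric: no — w5 R w6 and w6 R w5 with w5 ≠ w6.
So R is not a partial order.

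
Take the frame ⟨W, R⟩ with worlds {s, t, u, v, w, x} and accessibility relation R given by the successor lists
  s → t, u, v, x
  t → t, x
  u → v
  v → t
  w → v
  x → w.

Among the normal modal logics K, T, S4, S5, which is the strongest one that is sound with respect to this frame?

K

Reflexive (axiom T): no — s is not related to itself.
Transitive (axiom 4): no — s R x and x R w, but not s R w.
Euclidean (axiom 5): no — s R t and s R u, but not t R u.
So F validates K; T would additionally require R to be reflexive. The strongest is K.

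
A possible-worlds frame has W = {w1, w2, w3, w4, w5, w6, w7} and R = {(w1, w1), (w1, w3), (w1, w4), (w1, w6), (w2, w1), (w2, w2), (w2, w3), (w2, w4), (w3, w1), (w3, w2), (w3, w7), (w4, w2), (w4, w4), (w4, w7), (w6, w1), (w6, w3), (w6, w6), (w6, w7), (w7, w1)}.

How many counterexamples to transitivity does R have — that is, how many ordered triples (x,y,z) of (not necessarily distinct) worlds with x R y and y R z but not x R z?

21

Enumerating: (w1,w3,w2), (w1,w3,w7), (w1,w4,w2), (w1,w4,w7), (w1,w6,w7), (w2,w1,w6), (w2,w3,w7), (w2,w4,w7), (w3,w1,w3), (w3,w1,w4), (w3,w1,w6), (w3,w2,w3), … and 9 more.
Total: 21.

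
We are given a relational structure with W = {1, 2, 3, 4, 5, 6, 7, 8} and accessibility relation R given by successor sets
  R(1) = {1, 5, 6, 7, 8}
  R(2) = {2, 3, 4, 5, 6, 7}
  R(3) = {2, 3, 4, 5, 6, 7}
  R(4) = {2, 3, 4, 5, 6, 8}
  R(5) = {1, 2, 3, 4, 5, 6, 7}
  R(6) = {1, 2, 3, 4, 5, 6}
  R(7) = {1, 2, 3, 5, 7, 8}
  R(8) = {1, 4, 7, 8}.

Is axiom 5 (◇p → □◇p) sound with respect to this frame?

Axiom 5 corresponds to the accessibility relation being Euclidean.
Euclidean: no — 1 R 5 and 1 R 8, but not 5 R 8.

No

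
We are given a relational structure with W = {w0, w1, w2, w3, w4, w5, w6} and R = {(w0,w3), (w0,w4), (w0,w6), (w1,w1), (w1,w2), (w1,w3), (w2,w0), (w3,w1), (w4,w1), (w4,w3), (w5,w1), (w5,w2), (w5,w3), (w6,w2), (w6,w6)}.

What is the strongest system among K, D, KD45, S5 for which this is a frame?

Serial (axiom D): yes — every world has a successor (e.g. w0 R w3).
Euclidean (axiom 5): no — w0 R w3 and w0 R w4, but not w3 R w4.
Transitive (axiom 4): no — w0 R w3 and w3 R w1, but not w0 R w1.
Reflexive (axiom T): no — w0 is not related to itself.
So F validates K, D; KD45 would additionally require R to be Euclidean and transitive. The strongest is D.

D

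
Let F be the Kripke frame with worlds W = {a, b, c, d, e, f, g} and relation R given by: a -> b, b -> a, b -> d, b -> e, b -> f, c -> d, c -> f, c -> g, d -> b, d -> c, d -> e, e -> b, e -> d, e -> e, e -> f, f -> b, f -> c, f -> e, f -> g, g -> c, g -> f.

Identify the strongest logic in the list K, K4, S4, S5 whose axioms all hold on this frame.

Transitive (axiom 4): no — a R b and b R d, but not a R d.
Reflexive (axiom T): no — a is not related to itself.
Euclidean (axiom 5): no — b R a and b R d, but not a R d.
So F validates K; K4 would additionally require R to be transitive. The strongest is K.

K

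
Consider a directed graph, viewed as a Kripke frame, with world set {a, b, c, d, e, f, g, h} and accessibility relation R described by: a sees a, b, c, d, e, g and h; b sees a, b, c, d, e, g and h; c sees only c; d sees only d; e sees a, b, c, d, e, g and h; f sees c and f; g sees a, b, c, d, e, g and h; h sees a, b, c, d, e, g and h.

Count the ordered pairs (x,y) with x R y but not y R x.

Enumerating: (a,c), (a,d), (b,c), (b,d), (e,c), (e,d), (f,c), (g,c), (g,d), (h,c), (h,d).

11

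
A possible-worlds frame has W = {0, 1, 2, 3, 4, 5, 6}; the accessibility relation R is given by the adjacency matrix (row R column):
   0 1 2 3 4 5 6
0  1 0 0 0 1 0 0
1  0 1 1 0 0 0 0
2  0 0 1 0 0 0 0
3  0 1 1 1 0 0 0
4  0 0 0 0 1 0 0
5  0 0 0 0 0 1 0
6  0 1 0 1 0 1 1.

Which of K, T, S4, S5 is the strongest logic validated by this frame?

T

Reflexive (axiom T): yes — every world is R-related to itself.
Transitive (axiom 4): no — 6 R 1 and 1 R 2, but not 6 R 2.
Euclidean (axiom 5): no — 3 R 2 and 3 R 1, but not 2 R 1.
So F validates K, T; S4 would additionally require R to be transitive. The strongest is T.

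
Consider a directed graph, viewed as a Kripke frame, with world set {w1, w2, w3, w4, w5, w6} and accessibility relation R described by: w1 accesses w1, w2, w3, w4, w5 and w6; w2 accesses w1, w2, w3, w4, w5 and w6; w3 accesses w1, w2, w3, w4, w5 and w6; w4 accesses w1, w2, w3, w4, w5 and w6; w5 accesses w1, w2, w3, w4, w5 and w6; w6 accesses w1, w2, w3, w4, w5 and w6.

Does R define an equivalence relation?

Yes

Reflexive: yes — every world is R-related to itself.
Symmetric: yes — every pair in R has its reverse in R.
Transitive: yes — every two-step R-path is closed by a direct edge.
So R is an equivalence relation.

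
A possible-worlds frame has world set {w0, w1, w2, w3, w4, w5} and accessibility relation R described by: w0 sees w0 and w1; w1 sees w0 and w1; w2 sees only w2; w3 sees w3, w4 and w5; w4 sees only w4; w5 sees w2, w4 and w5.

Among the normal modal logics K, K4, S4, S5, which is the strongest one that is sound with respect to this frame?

Transitive (axiom 4): no — w3 R w5 and w5 R w2, but not w3 R w2.
Reflexive (axiom T): yes — every world is R-related to itself.
Euclidean (axiom 5): no — w3 R w4 and w3 R w5, but not w4 R w5.
So F validates K; K4 would additionally require R to be transitive. The strongest is K.

K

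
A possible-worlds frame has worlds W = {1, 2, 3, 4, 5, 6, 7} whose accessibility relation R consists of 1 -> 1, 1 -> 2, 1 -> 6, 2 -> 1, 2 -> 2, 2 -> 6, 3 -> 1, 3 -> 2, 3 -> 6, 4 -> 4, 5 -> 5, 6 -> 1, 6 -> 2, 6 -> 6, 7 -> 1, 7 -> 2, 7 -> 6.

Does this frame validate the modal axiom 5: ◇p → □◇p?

Axiom 5 corresponds to the accessibility relation being Euclidean.
Euclidean: yes — any two successors of a common world are R-related.

Yes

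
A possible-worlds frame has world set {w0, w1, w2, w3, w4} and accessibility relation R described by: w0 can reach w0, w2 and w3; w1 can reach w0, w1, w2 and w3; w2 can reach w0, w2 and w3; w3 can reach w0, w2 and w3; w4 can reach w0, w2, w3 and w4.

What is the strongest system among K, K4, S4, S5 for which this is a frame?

S4

Transitive (axiom 4): yes — every two-step R-path is closed by a direct edge.
Reflexive (axiom T): yes — every world is R-related to itself.
Euclidean (axiom 5): no — w1 R w0 and w1 R w1, but not w0 R w1.
So F validates K, K4, S4; S5 would additionally require R to be Euclidean. The strongest is S4.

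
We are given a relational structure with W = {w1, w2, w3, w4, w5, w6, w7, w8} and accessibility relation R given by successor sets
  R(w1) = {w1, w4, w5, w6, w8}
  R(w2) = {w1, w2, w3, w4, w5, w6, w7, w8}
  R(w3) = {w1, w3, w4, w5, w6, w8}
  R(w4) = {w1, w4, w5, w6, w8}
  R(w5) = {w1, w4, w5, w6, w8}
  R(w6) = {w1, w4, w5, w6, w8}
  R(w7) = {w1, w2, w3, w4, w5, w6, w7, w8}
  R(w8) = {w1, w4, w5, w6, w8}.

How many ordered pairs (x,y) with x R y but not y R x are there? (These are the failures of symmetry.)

17

Enumerating: (w2,w1), (w2,w3), (w2,w4), (w2,w5), (w2,w6), (w2,w8), (w3,w1), (w3,w4), (w3,w5), (w3,w6), (w3,w8), (w7,w1), (w7,w3), (w7,w4), (w7,w5), (w7,w6), (w7,w8).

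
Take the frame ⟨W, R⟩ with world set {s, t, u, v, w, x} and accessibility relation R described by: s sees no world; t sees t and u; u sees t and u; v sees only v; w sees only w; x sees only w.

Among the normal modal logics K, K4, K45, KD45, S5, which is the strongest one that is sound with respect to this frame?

K45

Transitive (axiom 4): yes — every two-step R-path is closed by a direct edge.
Euclidean (axiom 5): yes — any two successors of a common world are R-related.
Serial (axiom D): no — s has no R-successor.
Reflexive (axiom T): no — s is not related to itself.
So F validates K, K4, K45; KD45 would additionally require R to be serial. The strongest is K45.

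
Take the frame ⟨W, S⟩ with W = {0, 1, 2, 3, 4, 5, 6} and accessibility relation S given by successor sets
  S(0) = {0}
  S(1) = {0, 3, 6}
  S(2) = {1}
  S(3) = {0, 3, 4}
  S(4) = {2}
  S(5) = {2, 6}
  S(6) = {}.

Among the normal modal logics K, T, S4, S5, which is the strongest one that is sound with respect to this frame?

K

Reflexive (axiom T): no — 1 is not related to itself.
Transitive (axiom 4): no — 1 S 3 and 3 S 4, but not 1 S 4.
Euclidean (axiom 5): no — 1 S 0 and 1 S 3, but not 0 S 3.
So F validates K; T would additionally require S to be reflexive. The strongest is K.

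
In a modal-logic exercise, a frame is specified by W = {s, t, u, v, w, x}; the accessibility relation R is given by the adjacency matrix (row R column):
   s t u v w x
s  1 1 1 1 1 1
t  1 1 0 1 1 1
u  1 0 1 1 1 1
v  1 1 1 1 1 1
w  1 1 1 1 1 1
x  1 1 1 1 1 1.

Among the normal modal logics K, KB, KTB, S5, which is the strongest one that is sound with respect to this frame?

Symmetric (axiom B): yes — every pair in R has its reverse in R.
Reflexive (axiom T): yes — every world is R-related to itself.
Euclidean (axiom 5): no — s R t and s R u, but not t R u.
So F validates K, KB, KTB; S5 would additionally require R to be Euclidean. The strongest is KTB.

KTB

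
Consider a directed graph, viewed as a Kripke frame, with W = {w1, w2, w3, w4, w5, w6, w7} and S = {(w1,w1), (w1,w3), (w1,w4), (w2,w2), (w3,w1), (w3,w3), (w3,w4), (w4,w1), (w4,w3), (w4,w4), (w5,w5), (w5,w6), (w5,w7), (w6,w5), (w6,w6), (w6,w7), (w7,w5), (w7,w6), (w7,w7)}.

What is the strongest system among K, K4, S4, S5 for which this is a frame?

S5

Transitive (axiom 4): yes — every two-step S-path is closed by a direct edge.
Reflexive (axiom T): yes — every world is S-related to itself.
Euclidean (axiom 5): yes — any two successors of a common world are S-related.
So F validates K, K4, S4, S5. The strongest is S5.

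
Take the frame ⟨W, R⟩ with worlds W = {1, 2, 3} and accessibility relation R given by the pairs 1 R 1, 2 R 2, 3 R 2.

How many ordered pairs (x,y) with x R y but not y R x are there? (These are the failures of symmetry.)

Enumerating: (3,2).

1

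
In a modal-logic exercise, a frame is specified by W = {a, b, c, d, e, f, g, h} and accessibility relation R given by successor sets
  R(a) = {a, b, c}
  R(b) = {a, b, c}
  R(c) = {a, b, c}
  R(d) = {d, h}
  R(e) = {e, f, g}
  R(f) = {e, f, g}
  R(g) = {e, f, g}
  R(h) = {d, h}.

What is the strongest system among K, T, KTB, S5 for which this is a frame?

S5

Reflexive (axiom T): yes — every world is R-related to itself.
Symmetric (axiom B): yes — every pair in R has its reverse in R.
Euclidean (axiom 5): yes — any two successors of a common world are R-related.
So F validates K, T, KTB, S5. The strongest is S5.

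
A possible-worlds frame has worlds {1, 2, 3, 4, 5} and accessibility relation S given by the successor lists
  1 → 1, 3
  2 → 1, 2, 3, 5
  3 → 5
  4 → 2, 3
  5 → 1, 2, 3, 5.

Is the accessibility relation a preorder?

No

Reflexive: no — 3 is not related to itself.
Transitive: no — 1 S 3 and 3 S 5, but not 1 S 5.
So S is not a preorder.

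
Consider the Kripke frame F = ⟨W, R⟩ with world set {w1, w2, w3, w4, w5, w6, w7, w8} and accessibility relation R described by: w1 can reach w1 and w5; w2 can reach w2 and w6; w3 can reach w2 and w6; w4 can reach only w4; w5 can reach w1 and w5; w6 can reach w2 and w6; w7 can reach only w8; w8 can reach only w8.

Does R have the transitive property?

Yes

Transitive: yes — every two-step R-path is closed by a direct edge.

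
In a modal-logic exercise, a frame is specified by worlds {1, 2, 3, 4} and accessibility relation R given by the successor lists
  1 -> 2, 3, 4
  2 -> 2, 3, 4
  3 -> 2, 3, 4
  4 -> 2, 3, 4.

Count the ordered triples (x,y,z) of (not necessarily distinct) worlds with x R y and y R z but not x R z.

0

R is transitive; there are no such tuples.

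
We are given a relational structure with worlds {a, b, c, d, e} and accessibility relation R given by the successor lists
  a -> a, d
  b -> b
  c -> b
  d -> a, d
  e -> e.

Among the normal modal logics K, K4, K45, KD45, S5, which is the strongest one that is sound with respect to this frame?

Transitive (axiom 4): yes — every two-step R-path is closed by a direct edge.
Euclidean (axiom 5): yes — any two successors of a common world are R-related.
Serial (axiom D): yes — every world has a successor (e.g. a R a).
Reflexive (axiom T): no — c is not related to itself.
So F validates K, K4, K45, KD45; S5 would additionally require R to be reflexive. The strongest is KD45.

KD45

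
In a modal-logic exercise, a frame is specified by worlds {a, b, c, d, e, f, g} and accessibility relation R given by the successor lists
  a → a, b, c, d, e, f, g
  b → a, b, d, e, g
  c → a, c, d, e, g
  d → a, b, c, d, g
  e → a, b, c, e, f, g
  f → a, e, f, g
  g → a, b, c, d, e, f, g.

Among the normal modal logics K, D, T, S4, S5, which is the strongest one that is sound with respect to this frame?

Serial (axiom D): yes — every world has a successor (e.g. a R a).
Reflexive (axiom T): yes — every world is R-related to itself.
Transitive (axiom 4): no — b R a and a R c, but not b R c.
Euclidean (axiom 5): no — a R b and a R c, but not b R c.
So F validates K, D, T; S4 would additionally require R to be transitive. The strongest is T.

T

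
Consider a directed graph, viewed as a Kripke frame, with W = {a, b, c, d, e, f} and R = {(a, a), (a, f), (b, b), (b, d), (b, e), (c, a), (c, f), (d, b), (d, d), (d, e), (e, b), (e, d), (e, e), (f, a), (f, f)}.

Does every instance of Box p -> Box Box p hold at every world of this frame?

Yes

By correspondence theory, 4 is valid on a frame iff R is transitive.
Transitive: yes — every two-step R-path is closed by a direct edge.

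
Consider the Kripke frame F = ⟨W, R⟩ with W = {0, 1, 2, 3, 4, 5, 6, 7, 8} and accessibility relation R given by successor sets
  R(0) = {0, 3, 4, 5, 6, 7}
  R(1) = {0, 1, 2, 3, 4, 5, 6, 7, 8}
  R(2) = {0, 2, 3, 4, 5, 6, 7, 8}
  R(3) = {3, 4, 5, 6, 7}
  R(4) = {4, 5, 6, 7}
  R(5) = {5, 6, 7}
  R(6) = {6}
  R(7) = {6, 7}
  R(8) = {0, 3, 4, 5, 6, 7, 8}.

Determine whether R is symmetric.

No

Symmetric: no — 0 R 3 but not 3 R 0.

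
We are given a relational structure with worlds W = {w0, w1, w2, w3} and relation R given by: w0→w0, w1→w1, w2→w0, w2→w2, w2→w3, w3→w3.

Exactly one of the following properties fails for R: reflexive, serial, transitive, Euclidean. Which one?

Reflexive: yes — every world is R-related to itself.
Serial: yes — every world has a successor (e.g. w0 R w0).
Transitive: yes — every two-step R-path is closed by a direct edge.
Euclidean: no — w2 R w0 and w2 R w3, but not w0 R w3.
Only Euclidean fails.

Euclidean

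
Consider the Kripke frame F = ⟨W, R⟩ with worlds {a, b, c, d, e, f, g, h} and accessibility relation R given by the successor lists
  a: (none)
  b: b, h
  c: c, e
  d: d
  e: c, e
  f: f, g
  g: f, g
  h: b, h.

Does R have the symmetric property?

Yes

Symmetric: yes — every pair in R has its reverse in R.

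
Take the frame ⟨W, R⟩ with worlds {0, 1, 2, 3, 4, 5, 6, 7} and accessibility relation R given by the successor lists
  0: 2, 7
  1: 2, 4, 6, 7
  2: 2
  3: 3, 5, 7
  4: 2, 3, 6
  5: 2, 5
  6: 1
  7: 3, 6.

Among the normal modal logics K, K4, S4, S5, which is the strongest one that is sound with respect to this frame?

K

Transitive (axiom 4): no — 0 R 7 and 7 R 3, but not 0 R 3.
Reflexive (axiom T): no — 0 is not related to itself.
Euclidean (axiom 5): no — 0 R 2 and 0 R 7, but not 2 R 7.
So F validates K; K4 would additionally require R to be transitive. The strongest is K.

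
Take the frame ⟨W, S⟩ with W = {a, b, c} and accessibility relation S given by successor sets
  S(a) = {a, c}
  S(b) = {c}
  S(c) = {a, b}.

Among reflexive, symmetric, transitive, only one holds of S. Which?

symmetric

Reflexive: no — b is not related to itself.
Symmetric: yes — every pair in S has its reverse in S.
Transitive: no — a S c and c S b, but not a S b.
Only symmetric holds.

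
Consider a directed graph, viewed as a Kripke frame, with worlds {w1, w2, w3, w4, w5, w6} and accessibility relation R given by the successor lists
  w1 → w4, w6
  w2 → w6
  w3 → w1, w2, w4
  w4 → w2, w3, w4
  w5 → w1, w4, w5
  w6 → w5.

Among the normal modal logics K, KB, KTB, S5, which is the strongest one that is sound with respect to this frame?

K

Symmetric (axiom B): no — w1 R w4 but not w4 R w1.
Reflexive (axiom T): no — w1 is not related to itself.
Euclidean (axiom 5): no — w1 R w4 and w1 R w6, but not w4 R w6.
So F validates K; KB would additionally require R to be symmetric. The strongest is K.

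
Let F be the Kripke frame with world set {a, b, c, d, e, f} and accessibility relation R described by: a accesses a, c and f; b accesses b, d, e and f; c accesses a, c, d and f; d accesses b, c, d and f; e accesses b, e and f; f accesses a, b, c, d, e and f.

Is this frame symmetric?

Yes

Symmetric: yes — every pair in R has its reverse in R.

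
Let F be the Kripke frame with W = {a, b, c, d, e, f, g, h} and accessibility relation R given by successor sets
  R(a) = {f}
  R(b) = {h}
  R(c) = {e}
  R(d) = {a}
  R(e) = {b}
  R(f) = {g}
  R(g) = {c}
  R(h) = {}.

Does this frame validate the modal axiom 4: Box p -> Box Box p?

The schema 4 characterises exactly the transitive frames.
Transitive: no — a R f and f R g, but not a R g.

No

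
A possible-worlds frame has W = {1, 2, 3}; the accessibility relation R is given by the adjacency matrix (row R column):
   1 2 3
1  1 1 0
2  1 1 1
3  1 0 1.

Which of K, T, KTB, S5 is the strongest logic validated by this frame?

Reflexive (axiom T): yes — every world is R-related to itself.
Symmetric (axiom B): no — 2 R 3 but not 3 R 2.
Euclidean (axiom 5): no — 2 R 1 and 2 R 3, but not 1 R 3.
So F validates K, T; KTB would additionally require R to be symmetric. The strongest is T.

T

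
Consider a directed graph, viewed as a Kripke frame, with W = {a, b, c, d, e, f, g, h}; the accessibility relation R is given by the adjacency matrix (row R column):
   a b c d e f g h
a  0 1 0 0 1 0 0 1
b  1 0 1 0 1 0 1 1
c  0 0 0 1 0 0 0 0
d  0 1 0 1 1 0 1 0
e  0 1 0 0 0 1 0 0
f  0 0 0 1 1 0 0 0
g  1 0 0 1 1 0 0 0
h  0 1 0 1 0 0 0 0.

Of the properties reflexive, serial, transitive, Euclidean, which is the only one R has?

Reflexive: no — a is not related to itself.
Serial: yes — every world has a successor (e.g. a R b).
Transitive: no — a R b and b R c, but not a R c.
Euclidean: no — a R e and a R h, but not e R h.
Only serial holds.

serial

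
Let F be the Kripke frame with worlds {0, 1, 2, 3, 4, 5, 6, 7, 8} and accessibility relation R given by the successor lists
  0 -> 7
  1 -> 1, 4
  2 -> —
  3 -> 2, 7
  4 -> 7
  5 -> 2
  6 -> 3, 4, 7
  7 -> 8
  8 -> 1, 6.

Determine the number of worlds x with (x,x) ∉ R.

8

Enumerating: 0, 2, 3, 4, 5, 6, 7, 8.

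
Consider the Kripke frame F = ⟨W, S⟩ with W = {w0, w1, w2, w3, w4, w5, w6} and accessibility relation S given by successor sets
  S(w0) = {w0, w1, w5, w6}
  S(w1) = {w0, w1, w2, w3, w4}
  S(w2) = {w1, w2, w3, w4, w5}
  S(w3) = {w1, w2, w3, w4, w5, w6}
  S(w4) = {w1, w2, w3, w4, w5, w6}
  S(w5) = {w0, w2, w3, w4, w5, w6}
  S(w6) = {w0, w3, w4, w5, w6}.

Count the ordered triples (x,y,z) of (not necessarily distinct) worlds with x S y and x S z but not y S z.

36

Enumerating: (w0,w1,w5), (w0,w1,w6), (w0,w5,w1), (w0,w6,w1), (w1,w0,w2), (w1,w0,w3), (w1,w0,w4), (w1,w2,w0), (w1,w3,w0), (w1,w4,w0), (w2,w1,w5), (w2,w5,w1), … and 24 more.
Total: 36.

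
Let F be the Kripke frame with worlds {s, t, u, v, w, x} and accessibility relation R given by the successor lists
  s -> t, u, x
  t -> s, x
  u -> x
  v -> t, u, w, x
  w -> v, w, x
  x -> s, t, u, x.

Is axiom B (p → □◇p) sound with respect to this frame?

No

Axiom B corresponds to the accessibility relation being symmetric.
Symmetric: no — s R u but not u R s.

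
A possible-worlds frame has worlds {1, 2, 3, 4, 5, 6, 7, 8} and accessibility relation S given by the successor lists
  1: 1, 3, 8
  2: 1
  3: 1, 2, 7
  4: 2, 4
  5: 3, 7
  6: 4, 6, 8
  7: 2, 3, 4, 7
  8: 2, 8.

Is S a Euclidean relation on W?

Euclidean: no — 1 S 3 and 1 S 8, but not 3 S 8.

No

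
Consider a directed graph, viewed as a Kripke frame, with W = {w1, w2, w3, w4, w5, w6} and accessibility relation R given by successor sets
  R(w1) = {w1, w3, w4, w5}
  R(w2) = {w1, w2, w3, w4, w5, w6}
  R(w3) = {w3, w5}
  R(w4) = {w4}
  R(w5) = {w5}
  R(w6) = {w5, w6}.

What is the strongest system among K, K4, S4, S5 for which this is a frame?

S4

Transitive (axiom 4): yes — every two-step R-path is closed by a direct edge.
Reflexive (axiom T): yes — every world is R-related to itself.
Euclidean (axiom 5): no — w1 R w3 and w1 R w4, but not w3 R w4.
So F validates K, K4, S4; S5 would additionally require R to be Euclidean. The strongest is S4.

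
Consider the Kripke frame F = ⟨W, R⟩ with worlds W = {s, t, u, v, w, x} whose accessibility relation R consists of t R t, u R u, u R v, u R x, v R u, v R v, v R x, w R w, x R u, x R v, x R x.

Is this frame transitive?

Transitive: yes — every two-step R-path is closed by a direct edge.

Yes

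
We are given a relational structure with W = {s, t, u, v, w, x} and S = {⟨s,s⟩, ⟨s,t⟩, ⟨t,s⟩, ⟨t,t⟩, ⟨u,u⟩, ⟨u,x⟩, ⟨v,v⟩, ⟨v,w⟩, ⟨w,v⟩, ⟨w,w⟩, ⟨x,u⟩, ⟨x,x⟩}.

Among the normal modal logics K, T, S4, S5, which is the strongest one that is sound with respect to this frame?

Reflexive (axiom T): yes — every world is S-related to itself.
Transitive (axiom 4): yes — every two-step S-path is closed by a direct edge.
Euclidean (axiom 5): yes — any two successors of a common world are S-related.
So F validates K, T, S4, S5. The strongest is S5.

S5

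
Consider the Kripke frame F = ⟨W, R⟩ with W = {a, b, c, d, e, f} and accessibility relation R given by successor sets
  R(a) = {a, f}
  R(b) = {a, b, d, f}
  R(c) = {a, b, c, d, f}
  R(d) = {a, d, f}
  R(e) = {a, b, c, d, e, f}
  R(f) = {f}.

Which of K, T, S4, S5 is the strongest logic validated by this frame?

S4

Reflexive (axiom T): yes — every world is R-related to itself.
Transitive (axiom 4): yes — every two-step R-path is closed by a direct edge.
Euclidean (axiom 5): no — b R a and b R d, but not a R d.
So F validates K, T, S4; S5 would additionally require R to be Euclidean. The strongest is S4.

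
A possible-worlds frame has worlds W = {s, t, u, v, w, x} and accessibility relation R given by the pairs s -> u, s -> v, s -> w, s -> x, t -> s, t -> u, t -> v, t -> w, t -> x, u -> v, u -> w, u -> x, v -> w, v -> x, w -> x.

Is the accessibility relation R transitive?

Yes

Transitive: yes — every two-step R-path is closed by a direct edge.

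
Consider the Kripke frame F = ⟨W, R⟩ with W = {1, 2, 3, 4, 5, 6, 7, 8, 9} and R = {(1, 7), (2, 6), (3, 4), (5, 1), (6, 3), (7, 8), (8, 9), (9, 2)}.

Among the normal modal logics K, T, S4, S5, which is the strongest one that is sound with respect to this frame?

K

Reflexive (axiom T): no — 1 is not related to itself.
Transitive (axiom 4): no — 1 R 7 and 7 R 8, but not 1 R 8.
Euclidean (axiom 5): no — 1 R 7 and 1 R 7, but not 7 R 7.
So F validates K; T would additionally require R to be reflexive. The strongest is K.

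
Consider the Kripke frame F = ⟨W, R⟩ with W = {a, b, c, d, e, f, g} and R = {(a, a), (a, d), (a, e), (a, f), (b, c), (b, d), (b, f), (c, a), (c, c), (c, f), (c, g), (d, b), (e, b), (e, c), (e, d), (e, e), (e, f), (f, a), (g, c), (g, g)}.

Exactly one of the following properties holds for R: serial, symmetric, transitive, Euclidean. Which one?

serial

Serial: yes — every world has a successor (e.g. a R a).
Symmetric: no — a R d but not d R a.
Transitive: no — a R d and d R b, but not a R b.
Euclidean: no — a R d and a R e, but not d R e.
Only serial holds.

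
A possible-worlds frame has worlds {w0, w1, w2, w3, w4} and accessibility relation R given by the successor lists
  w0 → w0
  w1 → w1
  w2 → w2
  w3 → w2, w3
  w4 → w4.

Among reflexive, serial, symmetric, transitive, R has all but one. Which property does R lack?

symmetric

Reflexive: yes — every world is R-related to itself.
Serial: yes — every world has a successor (e.g. w0 R w0).
Symmetric: no — w3 R w2 but not w2 R w3.
Transitive: yes — every two-step R-path is closed by a direct edge.
Only symmetric fails.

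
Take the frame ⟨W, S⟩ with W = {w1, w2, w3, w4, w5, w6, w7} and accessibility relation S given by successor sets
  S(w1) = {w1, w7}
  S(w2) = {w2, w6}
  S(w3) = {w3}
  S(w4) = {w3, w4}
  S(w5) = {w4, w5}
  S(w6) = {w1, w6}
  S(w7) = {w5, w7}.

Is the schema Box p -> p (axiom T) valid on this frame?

Axiom T corresponds to the accessibility relation being reflexive.
Reflexive: yes — every world is S-related to itself.

Yes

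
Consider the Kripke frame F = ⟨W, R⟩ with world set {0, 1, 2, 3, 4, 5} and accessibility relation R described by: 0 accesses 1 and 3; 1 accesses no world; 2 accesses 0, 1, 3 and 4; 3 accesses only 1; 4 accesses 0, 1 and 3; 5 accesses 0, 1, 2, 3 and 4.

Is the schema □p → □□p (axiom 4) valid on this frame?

By correspondence theory, 4 is valid on a frame iff R is transitive.
Transitive: yes — every two-step R-path is closed by a direct edge.

Yes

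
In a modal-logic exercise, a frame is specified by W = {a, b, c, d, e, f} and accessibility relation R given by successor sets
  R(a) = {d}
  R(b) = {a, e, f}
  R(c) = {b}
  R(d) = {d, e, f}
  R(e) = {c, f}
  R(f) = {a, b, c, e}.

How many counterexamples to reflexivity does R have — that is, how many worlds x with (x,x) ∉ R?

Enumerating: a, b, c, e, f.

5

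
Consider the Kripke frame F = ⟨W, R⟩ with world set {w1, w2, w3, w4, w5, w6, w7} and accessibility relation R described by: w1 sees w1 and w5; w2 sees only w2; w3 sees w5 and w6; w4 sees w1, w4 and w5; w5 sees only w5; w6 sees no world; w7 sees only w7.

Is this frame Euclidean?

No

Euclidean: no — w3 R w5 and w3 R w6, but not w5 R w6.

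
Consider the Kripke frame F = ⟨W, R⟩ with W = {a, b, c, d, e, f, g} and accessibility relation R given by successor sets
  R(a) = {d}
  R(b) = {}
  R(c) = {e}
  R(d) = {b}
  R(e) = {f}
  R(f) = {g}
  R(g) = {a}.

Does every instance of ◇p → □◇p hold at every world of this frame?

No

By correspondence theory, 5 is valid on a frame iff R is Euclidean.
Euclidean: no — a R d and a R d, but not d R d.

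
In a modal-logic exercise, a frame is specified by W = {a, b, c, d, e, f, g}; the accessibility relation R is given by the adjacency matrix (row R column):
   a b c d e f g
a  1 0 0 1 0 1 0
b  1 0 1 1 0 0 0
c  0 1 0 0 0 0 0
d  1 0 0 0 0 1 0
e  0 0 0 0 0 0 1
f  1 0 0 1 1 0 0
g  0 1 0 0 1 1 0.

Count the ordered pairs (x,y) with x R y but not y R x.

5

Enumerating: (b,a), (b,d), (f,e), (g,b), (g,f).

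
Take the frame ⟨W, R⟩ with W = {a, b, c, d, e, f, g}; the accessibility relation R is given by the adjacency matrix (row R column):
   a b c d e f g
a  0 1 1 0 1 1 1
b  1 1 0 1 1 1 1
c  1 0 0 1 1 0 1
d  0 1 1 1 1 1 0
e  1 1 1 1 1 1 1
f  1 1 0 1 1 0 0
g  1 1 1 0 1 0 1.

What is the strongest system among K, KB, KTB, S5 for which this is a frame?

KB

Symmetric (axiom B): yes — every pair in R has its reverse in R.
Reflexive (axiom T): no — a is not related to itself.
Euclidean (axiom 5): no — a R b and a R c, but not b R c.
So F validates K, KB; KTB would additionally require R to be reflexive. The strongest is KB.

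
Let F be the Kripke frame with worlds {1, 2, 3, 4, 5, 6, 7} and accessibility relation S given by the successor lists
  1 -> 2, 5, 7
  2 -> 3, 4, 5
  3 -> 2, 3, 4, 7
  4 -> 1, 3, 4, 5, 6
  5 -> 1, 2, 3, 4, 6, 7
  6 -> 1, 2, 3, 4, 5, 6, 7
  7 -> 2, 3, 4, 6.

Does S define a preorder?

Reflexive: no — 1 is not related to itself.
Transitive: no — 1 S 2 and 2 S 3, but not 1 S 3.
So S is not a preorder.

No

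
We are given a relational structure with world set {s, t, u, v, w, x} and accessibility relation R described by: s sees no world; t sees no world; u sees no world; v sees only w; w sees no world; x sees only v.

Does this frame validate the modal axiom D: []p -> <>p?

No

Axiom D corresponds to the accessibility relation being serial.
Serial: no — s has no R-successor.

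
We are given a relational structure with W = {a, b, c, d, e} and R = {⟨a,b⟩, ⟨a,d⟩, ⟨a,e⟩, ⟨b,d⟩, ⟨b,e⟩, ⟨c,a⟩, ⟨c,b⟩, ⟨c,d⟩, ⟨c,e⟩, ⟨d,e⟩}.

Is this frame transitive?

Transitive: yes — every two-step R-path is closed by a direct edge.

Yes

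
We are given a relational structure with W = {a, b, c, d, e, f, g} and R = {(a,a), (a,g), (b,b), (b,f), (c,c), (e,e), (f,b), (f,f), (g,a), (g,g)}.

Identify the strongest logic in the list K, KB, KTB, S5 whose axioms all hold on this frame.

KB

Symmetric (axiom B): yes — every pair in R has its reverse in R.
Reflexive (axiom T): no — d is not related to itself.
Euclidean (axiom 5): yes — any two successors of a common world are R-related.
So F validates K, KB; KTB would additionally require R to be reflexive. The strongest is KB.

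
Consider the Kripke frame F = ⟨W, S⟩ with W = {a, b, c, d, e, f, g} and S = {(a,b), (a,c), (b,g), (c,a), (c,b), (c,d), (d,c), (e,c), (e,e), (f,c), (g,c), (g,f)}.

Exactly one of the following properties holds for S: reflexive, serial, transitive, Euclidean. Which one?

serial

Reflexive: no — a is not related to itself.
Serial: yes — every world has a successor (e.g. a S b).
Transitive: no — a S b and b S g, but not a S g.
Euclidean: no — a S b and a S c, but not b S c.
Only serial holds.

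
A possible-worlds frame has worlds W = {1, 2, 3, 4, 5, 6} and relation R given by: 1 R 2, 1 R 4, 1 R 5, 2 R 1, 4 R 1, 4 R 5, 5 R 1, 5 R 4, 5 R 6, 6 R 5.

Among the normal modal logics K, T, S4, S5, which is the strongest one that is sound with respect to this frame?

Reflexive (axiom T): no — 1 is not related to itself.
Transitive (axiom 4): no — 1 R 5 and 5 R 6, but not 1 R 6.
Euclidean (axiom 5): no — 1 R 2 and 1 R 4, but not 2 R 4.
So F validates K; T would additionally require R to be reflexive. The strongest is K.

K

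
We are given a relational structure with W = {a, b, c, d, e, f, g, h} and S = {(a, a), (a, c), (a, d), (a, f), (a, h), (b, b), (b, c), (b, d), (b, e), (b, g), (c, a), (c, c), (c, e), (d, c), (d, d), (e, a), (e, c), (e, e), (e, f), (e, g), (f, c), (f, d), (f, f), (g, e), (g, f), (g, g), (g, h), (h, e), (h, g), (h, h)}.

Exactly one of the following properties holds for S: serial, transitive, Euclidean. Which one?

serial

Serial: yes — every world has a successor (e.g. a S a).
Transitive: no — a S c and c S e, but not a S e.
Euclidean: no — a S c and a S d, but not c S d.
Only serial holds.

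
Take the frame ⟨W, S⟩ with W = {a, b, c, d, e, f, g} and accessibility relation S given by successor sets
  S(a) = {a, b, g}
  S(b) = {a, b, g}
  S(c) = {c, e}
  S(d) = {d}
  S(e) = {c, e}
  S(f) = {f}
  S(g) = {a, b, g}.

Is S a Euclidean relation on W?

Euclidean: yes — any two successors of a common world are S-related.

Yes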